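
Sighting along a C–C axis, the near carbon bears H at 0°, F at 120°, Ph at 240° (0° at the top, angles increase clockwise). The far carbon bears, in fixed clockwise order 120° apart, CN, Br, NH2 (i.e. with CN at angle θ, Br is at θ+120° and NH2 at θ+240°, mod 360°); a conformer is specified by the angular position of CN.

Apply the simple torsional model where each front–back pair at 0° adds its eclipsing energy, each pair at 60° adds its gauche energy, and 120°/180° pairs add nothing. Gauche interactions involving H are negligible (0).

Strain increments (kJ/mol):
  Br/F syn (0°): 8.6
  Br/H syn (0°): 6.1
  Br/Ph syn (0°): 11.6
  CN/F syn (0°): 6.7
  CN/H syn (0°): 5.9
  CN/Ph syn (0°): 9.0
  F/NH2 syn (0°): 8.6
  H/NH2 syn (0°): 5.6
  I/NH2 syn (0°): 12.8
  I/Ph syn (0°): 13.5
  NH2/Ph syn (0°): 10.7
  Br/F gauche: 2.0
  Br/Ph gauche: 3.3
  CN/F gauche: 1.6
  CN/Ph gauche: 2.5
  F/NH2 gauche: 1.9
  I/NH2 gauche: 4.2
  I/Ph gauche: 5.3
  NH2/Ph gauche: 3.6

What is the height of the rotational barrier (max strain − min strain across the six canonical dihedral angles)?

CN at 0° (eclipsed): H–CN eclipsed, F–Br eclipsed, Ph–NH2 eclipsed; 5.9 + 8.6 + 10.7 = 25.2 kJ/mol.
CN at 60° (staggered): F–CN gauche, F–Br gauche, Ph–Br gauche, Ph–NH2 gauche; 1.6 + 2.0 + 3.3 + 3.6 = 10.5 kJ/mol.
CN at 120° (eclipsed): H–NH2 eclipsed, F–CN eclipsed, Ph–Br eclipsed; 5.6 + 6.7 + 11.6 = 23.9 kJ/mol.
CN at 180° (staggered): F–CN gauche, F–NH2 gauche, Ph–CN gauche, Ph–Br gauche; 1.6 + 1.9 + 2.5 + 3.3 = 9.3 kJ/mol.
CN at 240° (eclipsed): H–Br eclipsed, F–NH2 eclipsed, Ph–CN eclipsed; 6.1 + 8.6 + 9.0 = 23.7 kJ/mol.
CN at 300° (staggered): F–Br gauche, F–NH2 gauche, Ph–CN gauche, Ph–NH2 gauche; 2.0 + 1.9 + 2.5 + 3.6 = 10.0 kJ/mol.
Max at 0° (25.2 kJ/mol), min at 180° (9.3 kJ/mol); barrier = 15.9 kJ/mol.

15.9 kJ/mol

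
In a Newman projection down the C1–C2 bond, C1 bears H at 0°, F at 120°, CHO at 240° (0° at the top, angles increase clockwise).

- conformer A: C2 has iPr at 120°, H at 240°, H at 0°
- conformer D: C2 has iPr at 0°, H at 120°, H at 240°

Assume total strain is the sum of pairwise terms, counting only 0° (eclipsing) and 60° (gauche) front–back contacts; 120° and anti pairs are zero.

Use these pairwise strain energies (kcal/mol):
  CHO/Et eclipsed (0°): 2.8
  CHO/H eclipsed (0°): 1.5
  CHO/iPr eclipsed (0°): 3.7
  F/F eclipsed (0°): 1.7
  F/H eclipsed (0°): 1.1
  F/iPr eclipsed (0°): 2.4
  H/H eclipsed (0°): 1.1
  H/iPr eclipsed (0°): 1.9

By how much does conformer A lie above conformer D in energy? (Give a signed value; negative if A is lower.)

+0.5 kcal/mol

A is eclipsed. H at 0° is eclipsed with H at 0° (1.1); F at 120° is eclipsed with iPr at 120° (2.4); CHO at 240° is eclipsed with H at 240° (1.5). Total 5.0 kcal/mol.
D is eclipsed. H at 0° is eclipsed with iPr at 0° (1.9); F at 120° is eclipsed with H at 120° (1.1); CHO at 240° is eclipsed with H at 240° (1.5). Total 4.5 kcal/mol.
E(A) − E(D) = 5.0 − 4.5 = +0.5 kcal/mol.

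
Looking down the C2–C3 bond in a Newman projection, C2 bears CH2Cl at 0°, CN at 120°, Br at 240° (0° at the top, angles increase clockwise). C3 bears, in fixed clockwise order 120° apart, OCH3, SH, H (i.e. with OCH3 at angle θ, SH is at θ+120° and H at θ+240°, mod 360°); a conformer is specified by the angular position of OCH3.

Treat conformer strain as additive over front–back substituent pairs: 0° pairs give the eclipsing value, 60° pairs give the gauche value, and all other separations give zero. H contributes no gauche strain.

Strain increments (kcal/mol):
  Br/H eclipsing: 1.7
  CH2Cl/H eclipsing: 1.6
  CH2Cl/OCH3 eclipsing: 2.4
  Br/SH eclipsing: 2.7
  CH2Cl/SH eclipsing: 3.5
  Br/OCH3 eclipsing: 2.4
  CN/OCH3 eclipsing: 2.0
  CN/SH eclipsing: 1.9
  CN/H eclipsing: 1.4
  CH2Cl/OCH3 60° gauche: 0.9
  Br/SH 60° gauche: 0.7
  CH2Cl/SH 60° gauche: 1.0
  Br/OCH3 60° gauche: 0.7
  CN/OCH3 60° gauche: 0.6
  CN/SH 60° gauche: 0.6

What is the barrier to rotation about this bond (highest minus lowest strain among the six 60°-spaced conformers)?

OCH3 at 0° (eclipsed): CH2Cl–OCH3 eclipsed, CN–SH eclipsed, Br–H eclipsed; 2.4 + 1.9 + 1.7 = 6.0 kcal/mol.
OCH3 at 60° (staggered): CH2Cl–OCH3 gauche, CN–OCH3 gauche, CN–SH gauche, Br–SH gauche; 0.9 + 0.6 + 0.6 + 0.7 = 2.8 kcal/mol.
OCH3 at 120° (eclipsed): CH2Cl–H eclipsed, CN–OCH3 eclipsed, Br–SH eclipsed; 1.6 + 2.0 + 2.7 = 6.3 kcal/mol.
OCH3 at 180° (staggered): CH2Cl–SH gauche, CN–OCH3 gauche, Br–OCH3 gauche, Br–SH gauche; 1.0 + 0.6 + 0.7 + 0.7 = 3.0 kcal/mol.
OCH3 at 240° (eclipsed): CH2Cl–SH eclipsed, CN–H eclipsed, Br–OCH3 eclipsed; 3.5 + 1.4 + 2.4 = 7.3 kcal/mol.
OCH3 at 300° (staggered): CH2Cl–OCH3 gauche, CH2Cl–SH gauche, CN–SH gauche, Br–OCH3 gauche; 0.9 + 1.0 + 0.6 + 0.7 = 3.2 kcal/mol.
Max at 240° (7.3 kcal/mol), min at 60° (2.8 kcal/mol); barrier = 4.5 kcal/mol.

4.5 kcal/mol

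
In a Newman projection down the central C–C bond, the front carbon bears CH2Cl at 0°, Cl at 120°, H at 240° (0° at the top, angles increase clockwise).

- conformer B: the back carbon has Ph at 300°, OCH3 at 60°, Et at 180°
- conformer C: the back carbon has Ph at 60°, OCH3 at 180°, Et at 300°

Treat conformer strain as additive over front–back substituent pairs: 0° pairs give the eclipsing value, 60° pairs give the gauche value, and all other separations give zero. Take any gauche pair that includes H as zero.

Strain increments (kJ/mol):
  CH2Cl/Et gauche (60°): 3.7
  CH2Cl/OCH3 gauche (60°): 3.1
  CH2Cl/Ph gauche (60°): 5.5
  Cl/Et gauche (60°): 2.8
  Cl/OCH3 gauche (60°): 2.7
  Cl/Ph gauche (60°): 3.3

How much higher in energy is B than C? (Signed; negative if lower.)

-1.1 kJ/mol

B (staggered): CH2Cl(0°)/Ph(300°) gauche 5.5; CH2Cl(0°)/OCH3(60°) gauche 3.1; Cl(120°)/OCH3(60°) gauche 2.7; Cl(120°)/Et(180°) gauche 2.8 → 14.1 kJ/mol.
C (staggered): CH2Cl(0°)/Ph(60°) gauche 5.5; CH2Cl(0°)/Et(300°) gauche 3.7; Cl(120°)/Ph(60°) gauche 3.3; Cl(120°)/OCH3(180°) gauche 2.7 → 15.2 kJ/mol.
E(B) − E(C) = 14.1 − 15.2 = -1.1 kJ/mol.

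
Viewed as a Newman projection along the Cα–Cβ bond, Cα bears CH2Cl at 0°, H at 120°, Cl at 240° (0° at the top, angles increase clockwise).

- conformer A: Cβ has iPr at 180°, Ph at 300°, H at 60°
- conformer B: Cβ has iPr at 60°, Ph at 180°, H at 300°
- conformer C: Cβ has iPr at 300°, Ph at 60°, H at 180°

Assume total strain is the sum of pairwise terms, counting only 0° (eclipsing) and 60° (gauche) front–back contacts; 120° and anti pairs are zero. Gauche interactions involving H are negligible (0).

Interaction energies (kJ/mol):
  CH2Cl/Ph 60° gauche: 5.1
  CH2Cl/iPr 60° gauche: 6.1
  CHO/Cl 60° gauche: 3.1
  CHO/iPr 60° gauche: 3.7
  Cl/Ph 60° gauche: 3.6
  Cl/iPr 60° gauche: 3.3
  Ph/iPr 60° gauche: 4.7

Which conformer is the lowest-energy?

B

A is staggered. CH2Cl at 0° is gauche with Ph at 300° (5.1); Cl at 240° is gauche with iPr at 180° (3.3); Cl at 240° is gauche with Ph at 300° (3.6). Total 12.0 kJ/mol.
B is staggered. CH2Cl at 0° is gauche with iPr at 60° (6.1); Cl at 240° is gauche with Ph at 180° (3.6). Total 9.7 kJ/mol.
C is staggered. CH2Cl at 0° is gauche with iPr at 300° (6.1); CH2Cl at 0° is gauche with Ph at 60° (5.1); Cl at 240° is gauche with iPr at 300° (3.3). Total 14.5 kJ/mol.
B has the lowest total (9.7 kJ/mol).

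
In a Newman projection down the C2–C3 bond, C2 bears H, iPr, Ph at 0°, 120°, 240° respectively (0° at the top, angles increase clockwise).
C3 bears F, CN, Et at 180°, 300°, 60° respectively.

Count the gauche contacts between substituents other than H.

Non-H gauche pairs: iPr(120°)/F(180°); iPr(120°)/Et(60°); Ph(240°)/F(180°); Ph(240°)/CN(300°) — 4 interactions.

4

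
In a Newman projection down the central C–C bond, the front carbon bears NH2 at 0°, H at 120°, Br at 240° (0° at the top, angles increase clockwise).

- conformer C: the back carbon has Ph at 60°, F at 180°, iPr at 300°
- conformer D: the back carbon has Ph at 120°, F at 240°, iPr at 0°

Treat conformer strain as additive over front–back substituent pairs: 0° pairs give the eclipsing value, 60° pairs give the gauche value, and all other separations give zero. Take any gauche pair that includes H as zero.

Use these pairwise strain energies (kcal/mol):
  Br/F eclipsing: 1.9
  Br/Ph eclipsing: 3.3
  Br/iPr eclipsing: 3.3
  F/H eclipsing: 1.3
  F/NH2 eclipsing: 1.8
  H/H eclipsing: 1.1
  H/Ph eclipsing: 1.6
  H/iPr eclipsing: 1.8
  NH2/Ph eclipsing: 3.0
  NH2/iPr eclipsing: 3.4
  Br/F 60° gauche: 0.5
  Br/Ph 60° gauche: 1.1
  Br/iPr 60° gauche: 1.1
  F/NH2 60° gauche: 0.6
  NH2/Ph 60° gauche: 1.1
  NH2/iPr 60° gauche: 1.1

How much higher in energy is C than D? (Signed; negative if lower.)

C (staggered): NH2(0°)/Ph(60°) gauche 1.1; NH2(0°)/iPr(300°) gauche 1.1; Br(240°)/F(180°) gauche 0.5; Br(240°)/iPr(300°) gauche 1.1 → 3.8 kcal/mol.
D (eclipsed): NH2(0°)/iPr(0°) eclipsed 3.4; H(120°)/Ph(120°) eclipsed 1.6; Br(240°)/F(240°) eclipsed 1.9 → 6.9 kcal/mol.
E(C) − E(D) = 3.8 − 6.9 = -3.1 kcal/mol.

-3.1 kcal/mol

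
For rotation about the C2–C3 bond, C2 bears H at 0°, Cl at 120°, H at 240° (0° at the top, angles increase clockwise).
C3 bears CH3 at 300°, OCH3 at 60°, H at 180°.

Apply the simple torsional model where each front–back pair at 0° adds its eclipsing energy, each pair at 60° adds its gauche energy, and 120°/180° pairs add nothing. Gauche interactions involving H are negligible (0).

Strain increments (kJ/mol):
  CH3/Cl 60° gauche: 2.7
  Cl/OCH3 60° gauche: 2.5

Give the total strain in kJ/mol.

This conformer (staggered): Cl–OCH3 gauche; 2.5 = 2.5 kJ/mol.

2.5 kJ/mol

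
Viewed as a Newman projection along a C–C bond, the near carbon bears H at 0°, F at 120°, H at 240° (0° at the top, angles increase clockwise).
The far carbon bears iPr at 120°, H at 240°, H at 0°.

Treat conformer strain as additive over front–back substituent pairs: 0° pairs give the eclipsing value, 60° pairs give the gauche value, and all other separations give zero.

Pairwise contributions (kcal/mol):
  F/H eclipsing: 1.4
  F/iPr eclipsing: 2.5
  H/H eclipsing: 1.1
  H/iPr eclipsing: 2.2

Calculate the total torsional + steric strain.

This conformer is eclipsed. H at 0° is eclipsed with H at 0° (1.1); F at 120° is eclipsed with iPr at 120° (2.5); H at 240° is eclipsed with H at 240° (1.1). Total 4.7 kcal/mol.

4.7 kcal/mol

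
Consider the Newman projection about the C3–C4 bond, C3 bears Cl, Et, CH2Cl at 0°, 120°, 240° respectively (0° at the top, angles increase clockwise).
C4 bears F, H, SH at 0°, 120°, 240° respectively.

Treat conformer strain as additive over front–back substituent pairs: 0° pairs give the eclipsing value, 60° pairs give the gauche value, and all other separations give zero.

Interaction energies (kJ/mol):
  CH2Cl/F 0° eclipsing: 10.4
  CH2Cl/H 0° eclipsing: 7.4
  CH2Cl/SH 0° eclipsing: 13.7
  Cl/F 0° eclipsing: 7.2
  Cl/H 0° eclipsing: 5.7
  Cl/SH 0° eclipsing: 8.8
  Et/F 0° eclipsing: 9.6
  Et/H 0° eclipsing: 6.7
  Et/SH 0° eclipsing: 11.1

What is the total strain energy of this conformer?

This conformer (eclipsed): Cl(0°)/F(0°) eclipsed 7.2; Et(120°)/H(120°) eclipsed 6.7; CH2Cl(240°)/SH(240°) eclipsed 13.7 → 27.6 kJ/mol.

27.6 kJ/mol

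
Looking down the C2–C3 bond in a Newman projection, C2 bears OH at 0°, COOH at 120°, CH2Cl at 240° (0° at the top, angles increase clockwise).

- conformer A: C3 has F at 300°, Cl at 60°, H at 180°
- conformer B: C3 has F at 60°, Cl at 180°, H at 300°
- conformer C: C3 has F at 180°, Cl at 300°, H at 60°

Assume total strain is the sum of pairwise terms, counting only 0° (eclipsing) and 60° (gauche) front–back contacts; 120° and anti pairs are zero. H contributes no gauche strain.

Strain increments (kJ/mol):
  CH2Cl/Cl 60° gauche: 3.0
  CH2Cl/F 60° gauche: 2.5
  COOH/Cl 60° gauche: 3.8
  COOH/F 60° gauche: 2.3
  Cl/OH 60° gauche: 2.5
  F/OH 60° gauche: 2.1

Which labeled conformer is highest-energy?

A is staggered. OH at 0° is gauche with F at 300° (2.1); OH at 0° is gauche with Cl at 60° (2.5); COOH at 120° is gauche with Cl at 60° (3.8); CH2Cl at 240° is gauche with F at 300° (2.5). Total 10.9 kJ/mol.
B is staggered. OH at 0° is gauche with F at 60° (2.1); COOH at 120° is gauche with F at 60° (2.3); COOH at 120° is gauche with Cl at 180° (3.8); CH2Cl at 240° is gauche with Cl at 180° (3.0). Total 11.2 kJ/mol.
C is staggered. OH at 0° is gauche with Cl at 300° (2.5); COOH at 120° is gauche with F at 180° (2.3); CH2Cl at 240° is gauche with F at 180° (2.5); CH2Cl at 240° is gauche with Cl at 300° (3.0). Total 10.3 kJ/mol.
B has the highest total (11.2 kJ/mol).

B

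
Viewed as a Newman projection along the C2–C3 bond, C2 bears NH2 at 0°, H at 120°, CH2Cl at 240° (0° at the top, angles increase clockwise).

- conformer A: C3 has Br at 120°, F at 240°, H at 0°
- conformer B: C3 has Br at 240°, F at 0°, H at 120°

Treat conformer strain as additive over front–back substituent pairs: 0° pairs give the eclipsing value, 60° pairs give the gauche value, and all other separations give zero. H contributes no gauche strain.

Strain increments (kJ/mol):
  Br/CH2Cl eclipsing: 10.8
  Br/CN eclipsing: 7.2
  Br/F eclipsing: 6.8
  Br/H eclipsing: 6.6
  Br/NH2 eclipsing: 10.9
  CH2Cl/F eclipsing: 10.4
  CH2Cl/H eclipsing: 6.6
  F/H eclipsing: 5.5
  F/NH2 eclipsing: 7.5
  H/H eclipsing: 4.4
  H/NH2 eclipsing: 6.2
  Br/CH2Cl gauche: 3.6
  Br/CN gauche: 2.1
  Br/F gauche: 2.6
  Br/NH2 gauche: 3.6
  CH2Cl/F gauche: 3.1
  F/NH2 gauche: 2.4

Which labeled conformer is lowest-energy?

B

A (eclipsed): NH2(0°)/H(0°) eclipsed 6.2; H(120°)/Br(120°) eclipsed 6.6; CH2Cl(240°)/F(240°) eclipsed 10.4 → 23.2 kJ/mol.
B (eclipsed): NH2(0°)/F(0°) eclipsed 7.5; H(120°)/H(120°) eclipsed 4.4; CH2Cl(240°)/Br(240°) eclipsed 10.8 → 22.7 kJ/mol.
B has the lowest total (22.7 kJ/mol).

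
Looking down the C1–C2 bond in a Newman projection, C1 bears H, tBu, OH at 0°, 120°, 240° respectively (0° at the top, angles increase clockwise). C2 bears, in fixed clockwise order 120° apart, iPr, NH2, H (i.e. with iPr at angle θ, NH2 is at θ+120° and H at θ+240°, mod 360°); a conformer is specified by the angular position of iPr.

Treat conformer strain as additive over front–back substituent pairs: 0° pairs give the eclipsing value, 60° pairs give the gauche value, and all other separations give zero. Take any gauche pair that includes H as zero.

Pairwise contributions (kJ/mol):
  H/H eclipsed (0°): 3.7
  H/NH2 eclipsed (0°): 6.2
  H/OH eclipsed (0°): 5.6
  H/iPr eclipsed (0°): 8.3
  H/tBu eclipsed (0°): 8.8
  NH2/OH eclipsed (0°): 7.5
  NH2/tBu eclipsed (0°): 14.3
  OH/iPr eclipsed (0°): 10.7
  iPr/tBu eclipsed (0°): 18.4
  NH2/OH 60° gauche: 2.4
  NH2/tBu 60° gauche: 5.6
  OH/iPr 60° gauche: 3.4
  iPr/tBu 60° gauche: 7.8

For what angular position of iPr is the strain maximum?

120°

iPr at 0° is eclipsed. H at 0° is eclipsed with iPr at 0° (8.3); tBu at 120° is eclipsed with NH2 at 120° (14.3); OH at 240° is eclipsed with H at 240° (5.6). Total 28.2 kJ/mol.
iPr at 60° is staggered. tBu at 120° is gauche with iPr at 60° (7.8); tBu at 120° is gauche with NH2 at 180° (5.6); OH at 240° is gauche with NH2 at 180° (2.4). Total 15.8 kJ/mol.
iPr at 120° is eclipsed. H at 0° is eclipsed with H at 0° (3.7); tBu at 120° is eclipsed with iPr at 120° (18.4); OH at 240° is eclipsed with NH2 at 240° (7.5). Total 29.6 kJ/mol.
iPr at 180° is staggered. tBu at 120° is gauche with iPr at 180° (7.8); OH at 240° is gauche with iPr at 180° (3.4); OH at 240° is gauche with NH2 at 300° (2.4). Total 13.6 kJ/mol.
iPr at 240° is eclipsed. H at 0° is eclipsed with NH2 at 0° (6.2); tBu at 120° is eclipsed with H at 120° (8.8); OH at 240° is eclipsed with iPr at 240° (10.7). Total 25.7 kJ/mol.
iPr at 300° is staggered. tBu at 120° is gauche with NH2 at 60° (5.6); OH at 240° is gauche with iPr at 300° (3.4). Total 9.0 kJ/mol.
The maximum (29.6 kJ/mol) occurs with iPr at 120°.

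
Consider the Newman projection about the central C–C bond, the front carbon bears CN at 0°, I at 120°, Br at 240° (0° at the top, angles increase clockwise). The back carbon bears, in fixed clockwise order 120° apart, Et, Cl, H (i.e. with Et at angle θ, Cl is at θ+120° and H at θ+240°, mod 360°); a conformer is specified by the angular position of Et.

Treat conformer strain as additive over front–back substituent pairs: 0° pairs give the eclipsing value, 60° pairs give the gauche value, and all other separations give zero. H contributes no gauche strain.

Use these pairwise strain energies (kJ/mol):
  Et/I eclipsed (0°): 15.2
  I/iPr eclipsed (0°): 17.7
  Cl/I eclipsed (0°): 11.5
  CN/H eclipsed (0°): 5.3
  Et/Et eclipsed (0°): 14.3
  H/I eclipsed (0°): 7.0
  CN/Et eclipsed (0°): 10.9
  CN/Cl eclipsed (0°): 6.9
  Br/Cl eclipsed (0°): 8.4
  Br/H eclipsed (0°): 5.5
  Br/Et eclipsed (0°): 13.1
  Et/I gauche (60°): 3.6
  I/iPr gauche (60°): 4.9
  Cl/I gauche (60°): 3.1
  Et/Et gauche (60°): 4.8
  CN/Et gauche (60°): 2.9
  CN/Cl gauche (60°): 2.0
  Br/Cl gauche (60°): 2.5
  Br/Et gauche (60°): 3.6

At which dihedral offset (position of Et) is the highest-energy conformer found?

120°

Et at 0° (eclipsed): CN–Et eclipsed, I–Cl eclipsed, Br–H eclipsed; 10.9 + 11.5 + 5.5 = 27.9 kJ/mol.
Et at 60° (staggered): CN–Et gauche, I–Et gauche, I–Cl gauche, Br–Cl gauche; 2.9 + 3.6 + 3.1 + 2.5 = 12.1 kJ/mol.
Et at 120° (eclipsed): CN–H eclipsed, I–Et eclipsed, Br–Cl eclipsed; 5.3 + 15.2 + 8.4 = 28.9 kJ/mol.
Et at 180° (staggered): CN–Cl gauche, I–Et gauche, Br–Et gauche, Br–Cl gauche; 2.0 + 3.6 + 3.6 + 2.5 = 11.7 kJ/mol.
Et at 240° (eclipsed): CN–Cl eclipsed, I–H eclipsed, Br–Et eclipsed; 6.9 + 7.0 + 13.1 = 27.0 kJ/mol.
Et at 300° (staggered): CN–Et gauche, CN–Cl gauche, I–Cl gauche, Br–Et gauche; 2.9 + 2.0 + 3.1 + 3.6 = 11.6 kJ/mol.
The maximum (28.9 kJ/mol) occurs with Et at 120°.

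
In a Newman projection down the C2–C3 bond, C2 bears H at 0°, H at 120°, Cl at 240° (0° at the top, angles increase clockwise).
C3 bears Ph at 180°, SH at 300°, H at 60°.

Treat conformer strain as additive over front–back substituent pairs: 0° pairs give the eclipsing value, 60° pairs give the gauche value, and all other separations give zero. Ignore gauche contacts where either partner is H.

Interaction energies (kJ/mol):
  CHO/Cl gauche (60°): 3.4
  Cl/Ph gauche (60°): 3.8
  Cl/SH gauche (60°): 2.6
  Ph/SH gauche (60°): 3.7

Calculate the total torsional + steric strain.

This conformer (staggered): Cl(240°)/Ph(180°) gauche 3.8; Cl(240°)/SH(300°) gauche 2.6 → 6.4 kJ/mol.

6.4 kJ/mol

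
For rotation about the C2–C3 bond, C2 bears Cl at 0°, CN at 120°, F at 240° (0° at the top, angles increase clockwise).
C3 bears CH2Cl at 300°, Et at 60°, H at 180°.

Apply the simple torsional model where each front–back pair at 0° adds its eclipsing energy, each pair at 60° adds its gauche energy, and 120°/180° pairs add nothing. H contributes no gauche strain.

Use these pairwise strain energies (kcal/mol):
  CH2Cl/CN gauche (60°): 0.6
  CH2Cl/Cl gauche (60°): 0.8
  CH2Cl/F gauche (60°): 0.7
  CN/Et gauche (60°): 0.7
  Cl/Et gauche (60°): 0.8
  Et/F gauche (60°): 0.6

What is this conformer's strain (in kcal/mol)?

This conformer is staggered. Cl at 0° is gauche with CH2Cl at 300° (0.8); Cl at 0° is gauche with Et at 60° (0.8); CN at 120° is gauche with Et at 60° (0.7); F at 240° is gauche with CH2Cl at 300° (0.7). Total 3.0 kcal/mol.

3.0 kcal/mol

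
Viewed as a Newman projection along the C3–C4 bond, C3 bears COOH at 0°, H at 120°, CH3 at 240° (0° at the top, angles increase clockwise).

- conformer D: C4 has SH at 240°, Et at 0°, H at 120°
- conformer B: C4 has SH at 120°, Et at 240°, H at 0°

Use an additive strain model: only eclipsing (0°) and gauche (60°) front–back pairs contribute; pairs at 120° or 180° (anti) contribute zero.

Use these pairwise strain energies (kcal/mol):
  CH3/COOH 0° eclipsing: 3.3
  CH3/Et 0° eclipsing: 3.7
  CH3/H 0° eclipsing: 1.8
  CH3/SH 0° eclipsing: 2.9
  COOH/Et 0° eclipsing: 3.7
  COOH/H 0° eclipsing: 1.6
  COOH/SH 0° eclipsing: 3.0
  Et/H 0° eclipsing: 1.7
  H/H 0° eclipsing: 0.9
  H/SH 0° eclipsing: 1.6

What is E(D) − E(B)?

+0.6 kcal/mol

D is eclipsed. COOH at 0° is eclipsed with Et at 0° (3.7); H at 120° is eclipsed with H at 120° (0.9); CH3 at 240° is eclipsed with SH at 240° (2.9). Total 7.5 kcal/mol.
B is eclipsed. COOH at 0° is eclipsed with H at 0° (1.6); H at 120° is eclipsed with SH at 120° (1.6); CH3 at 240° is eclipsed with Et at 240° (3.7). Total 6.9 kcal/mol.
E(D) − E(B) = 7.5 − 6.9 = +0.6 kcal/mol.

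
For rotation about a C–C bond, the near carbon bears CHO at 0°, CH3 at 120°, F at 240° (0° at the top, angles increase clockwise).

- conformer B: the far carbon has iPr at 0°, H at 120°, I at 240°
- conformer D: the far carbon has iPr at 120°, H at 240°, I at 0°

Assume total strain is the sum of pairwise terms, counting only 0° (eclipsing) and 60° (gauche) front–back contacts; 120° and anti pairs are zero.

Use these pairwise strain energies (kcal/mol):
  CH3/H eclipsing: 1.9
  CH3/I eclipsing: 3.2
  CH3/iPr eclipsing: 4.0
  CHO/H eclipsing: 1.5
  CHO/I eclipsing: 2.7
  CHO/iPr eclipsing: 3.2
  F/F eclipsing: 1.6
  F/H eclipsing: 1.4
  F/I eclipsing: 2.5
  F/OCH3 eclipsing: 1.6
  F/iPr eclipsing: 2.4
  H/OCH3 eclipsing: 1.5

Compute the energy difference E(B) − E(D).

-0.5 kcal/mol

B is eclipsed. CHO at 0° is eclipsed with iPr at 0° (3.2); CH3 at 120° is eclipsed with H at 120° (1.9); F at 240° is eclipsed with I at 240° (2.5). Total 7.6 kcal/mol.
D is eclipsed. CHO at 0° is eclipsed with I at 0° (2.7); CH3 at 120° is eclipsed with iPr at 120° (4.0); F at 240° is eclipsed with H at 240° (1.4). Total 8.1 kcal/mol.
E(B) − E(D) = 7.6 − 8.1 = -0.5 kcal/mol.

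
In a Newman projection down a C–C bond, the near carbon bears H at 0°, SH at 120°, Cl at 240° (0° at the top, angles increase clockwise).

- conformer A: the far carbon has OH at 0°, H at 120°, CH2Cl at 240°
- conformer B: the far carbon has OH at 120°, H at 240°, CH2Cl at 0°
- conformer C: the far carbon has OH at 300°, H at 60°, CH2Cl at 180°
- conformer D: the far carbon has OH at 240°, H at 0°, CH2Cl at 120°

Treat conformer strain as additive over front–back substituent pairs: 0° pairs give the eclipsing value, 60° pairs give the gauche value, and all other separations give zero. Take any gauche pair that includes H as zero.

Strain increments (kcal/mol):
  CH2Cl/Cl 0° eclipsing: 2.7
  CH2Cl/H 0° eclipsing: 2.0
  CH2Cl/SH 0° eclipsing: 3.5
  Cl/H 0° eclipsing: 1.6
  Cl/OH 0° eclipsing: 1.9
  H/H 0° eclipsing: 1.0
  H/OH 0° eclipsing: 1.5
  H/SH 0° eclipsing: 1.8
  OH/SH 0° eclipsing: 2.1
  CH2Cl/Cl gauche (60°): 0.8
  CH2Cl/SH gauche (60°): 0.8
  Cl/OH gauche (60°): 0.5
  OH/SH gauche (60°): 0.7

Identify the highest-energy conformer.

D

A (eclipsed): H–OH eclipsed, SH–H eclipsed, Cl–CH2Cl eclipsed; 1.5 + 1.8 + 2.7 = 6.0 kcal/mol.
B (eclipsed): H–CH2Cl eclipsed, SH–OH eclipsed, Cl–H eclipsed; 2.0 + 2.1 + 1.6 = 5.7 kcal/mol.
C (staggered): SH–CH2Cl gauche, Cl–OH gauche, Cl–CH2Cl gauche; 0.8 + 0.5 + 0.8 = 2.1 kcal/mol.
D (eclipsed): H–H eclipsed, SH–CH2Cl eclipsed, Cl–OH eclipsed; 1.0 + 3.5 + 1.9 = 6.4 kcal/mol.
D has the highest total (6.4 kcal/mol).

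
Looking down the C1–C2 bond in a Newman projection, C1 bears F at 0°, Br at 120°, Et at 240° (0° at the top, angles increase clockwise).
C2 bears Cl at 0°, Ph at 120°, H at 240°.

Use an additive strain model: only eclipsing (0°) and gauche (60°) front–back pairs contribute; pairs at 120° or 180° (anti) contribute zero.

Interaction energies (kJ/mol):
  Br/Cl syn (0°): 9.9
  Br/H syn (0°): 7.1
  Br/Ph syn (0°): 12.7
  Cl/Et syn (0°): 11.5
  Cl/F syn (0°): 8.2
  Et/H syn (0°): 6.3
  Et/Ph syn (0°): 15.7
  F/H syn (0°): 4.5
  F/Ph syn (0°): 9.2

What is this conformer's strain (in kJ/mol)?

27.2 kJ/mol

This conformer is eclipsed. F at 0° is eclipsed with Cl at 0° (8.2); Br at 120° is eclipsed with Ph at 120° (12.7); Et at 240° is eclipsed with H at 240° (6.3). Total 27.2 kJ/mol.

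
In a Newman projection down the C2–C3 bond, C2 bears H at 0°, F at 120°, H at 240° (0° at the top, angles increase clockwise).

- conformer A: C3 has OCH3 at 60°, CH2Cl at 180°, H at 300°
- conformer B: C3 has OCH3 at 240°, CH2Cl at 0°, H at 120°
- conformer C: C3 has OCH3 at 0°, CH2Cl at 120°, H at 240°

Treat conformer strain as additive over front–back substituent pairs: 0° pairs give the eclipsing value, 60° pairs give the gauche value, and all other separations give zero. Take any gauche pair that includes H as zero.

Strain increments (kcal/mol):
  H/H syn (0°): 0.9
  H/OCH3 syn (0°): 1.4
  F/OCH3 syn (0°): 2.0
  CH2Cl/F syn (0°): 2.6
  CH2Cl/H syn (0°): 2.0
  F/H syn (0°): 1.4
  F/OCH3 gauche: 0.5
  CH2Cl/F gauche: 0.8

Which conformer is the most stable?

A (staggered): F–OCH3 gauche, F–CH2Cl gauche; 0.5 + 0.8 = 1.3 kcal/mol.
B (eclipsed): H–CH2Cl eclipsed, F–H eclipsed, H–OCH3 eclipsed; 2.0 + 1.4 + 1.4 = 4.8 kcal/mol.
C (eclipsed): H–OCH3 eclipsed, F–CH2Cl eclipsed, H–H eclipsed; 1.4 + 2.6 + 0.9 = 4.9 kcal/mol.
A has the lowest total (1.3 kcal/mol).

A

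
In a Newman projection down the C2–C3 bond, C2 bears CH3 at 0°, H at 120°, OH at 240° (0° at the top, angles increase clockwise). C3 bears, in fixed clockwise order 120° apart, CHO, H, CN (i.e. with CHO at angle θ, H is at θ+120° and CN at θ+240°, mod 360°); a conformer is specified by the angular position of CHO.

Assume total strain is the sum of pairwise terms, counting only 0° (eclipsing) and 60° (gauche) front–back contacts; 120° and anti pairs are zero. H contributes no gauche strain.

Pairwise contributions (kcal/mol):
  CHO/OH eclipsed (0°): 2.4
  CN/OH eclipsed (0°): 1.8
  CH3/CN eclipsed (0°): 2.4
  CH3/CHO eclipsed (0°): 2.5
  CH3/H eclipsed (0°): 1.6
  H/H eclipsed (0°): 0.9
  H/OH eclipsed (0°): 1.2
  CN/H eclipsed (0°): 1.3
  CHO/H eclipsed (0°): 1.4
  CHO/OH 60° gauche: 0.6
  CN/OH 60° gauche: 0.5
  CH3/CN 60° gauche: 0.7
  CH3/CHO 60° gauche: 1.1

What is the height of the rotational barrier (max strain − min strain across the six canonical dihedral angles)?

CHO at 0° is eclipsed. CH3 at 0° is eclipsed with CHO at 0° (2.5); H at 120° is eclipsed with H at 120° (0.9); OH at 240° is eclipsed with CN at 240° (1.8). Total 5.2 kcal/mol.
CHO at 60° is staggered. CH3 at 0° is gauche with CHO at 60° (1.1); CH3 at 0° is gauche with CN at 300° (0.7); OH at 240° is gauche with CN at 300° (0.5). Total 2.3 kcal/mol.
CHO at 120° is eclipsed. CH3 at 0° is eclipsed with CN at 0° (2.4); H at 120° is eclipsed with CHO at 120° (1.4); OH at 240° is eclipsed with H at 240° (1.2). Total 5.0 kcal/mol.
CHO at 180° is staggered. CH3 at 0° is gauche with CN at 60° (0.7); OH at 240° is gauche with CHO at 180° (0.6). Total 1.3 kcal/mol.
CHO at 240° is eclipsed. CH3 at 0° is eclipsed with H at 0° (1.6); H at 120° is eclipsed with CN at 120° (1.3); OH at 240° is eclipsed with CHO at 240° (2.4). Total 5.3 kcal/mol.
CHO at 300° is staggered. CH3 at 0° is gauche with CHO at 300° (1.1); OH at 240° is gauche with CHO at 300° (0.6); OH at 240° is gauche with CN at 180° (0.5). Total 2.2 kcal/mol.
Max at 240° (5.3 kcal/mol), min at 180° (1.3 kcal/mol); barrier = 4.0 kcal/mol.

4.0 kcal/mol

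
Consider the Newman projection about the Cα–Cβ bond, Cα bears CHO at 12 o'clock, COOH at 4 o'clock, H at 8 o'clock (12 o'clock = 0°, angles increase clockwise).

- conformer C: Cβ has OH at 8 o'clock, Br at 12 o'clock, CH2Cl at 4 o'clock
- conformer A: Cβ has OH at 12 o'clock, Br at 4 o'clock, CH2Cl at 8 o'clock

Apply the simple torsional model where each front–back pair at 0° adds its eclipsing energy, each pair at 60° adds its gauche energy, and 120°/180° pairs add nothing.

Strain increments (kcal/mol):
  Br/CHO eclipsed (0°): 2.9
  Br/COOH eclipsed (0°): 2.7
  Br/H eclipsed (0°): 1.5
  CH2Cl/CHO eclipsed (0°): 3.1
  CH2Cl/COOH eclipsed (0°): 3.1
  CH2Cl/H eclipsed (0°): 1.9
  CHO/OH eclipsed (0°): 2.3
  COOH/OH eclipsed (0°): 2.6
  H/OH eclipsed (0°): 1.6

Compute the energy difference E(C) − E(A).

C is eclipsed. CHO at 0° is eclipsed with Br at 0° (2.9); COOH at 120° is eclipsed with CH2Cl at 120° (3.1); H at 240° is eclipsed with OH at 240° (1.6). Total 7.6 kcal/mol.
A is eclipsed. CHO at 0° is eclipsed with OH at 0° (2.3); COOH at 120° is eclipsed with Br at 120° (2.7); H at 240° is eclipsed with CH2Cl at 240° (1.9). Total 6.9 kcal/mol.
E(C) − E(A) = 7.6 − 6.9 = +0.7 kcal/mol.

+0.7 kcal/mol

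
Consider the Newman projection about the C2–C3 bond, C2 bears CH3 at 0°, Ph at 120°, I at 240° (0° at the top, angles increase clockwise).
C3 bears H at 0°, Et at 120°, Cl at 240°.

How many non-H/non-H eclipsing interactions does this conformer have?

2

Non-H eclipsing pairs: Ph(120°)/Et(120°); I(240°)/Cl(240°) — 2 interactions.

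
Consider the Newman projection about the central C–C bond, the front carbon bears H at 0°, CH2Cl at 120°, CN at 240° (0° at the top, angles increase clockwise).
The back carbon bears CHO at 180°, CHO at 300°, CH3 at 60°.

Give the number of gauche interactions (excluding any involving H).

4

Non-H gauche pairs: CH2Cl(120°)/CHO(180°); CH2Cl(120°)/CH3(60°); CN(240°)/CHO(180°); CN(240°)/CHO(300°) — 4 interactions.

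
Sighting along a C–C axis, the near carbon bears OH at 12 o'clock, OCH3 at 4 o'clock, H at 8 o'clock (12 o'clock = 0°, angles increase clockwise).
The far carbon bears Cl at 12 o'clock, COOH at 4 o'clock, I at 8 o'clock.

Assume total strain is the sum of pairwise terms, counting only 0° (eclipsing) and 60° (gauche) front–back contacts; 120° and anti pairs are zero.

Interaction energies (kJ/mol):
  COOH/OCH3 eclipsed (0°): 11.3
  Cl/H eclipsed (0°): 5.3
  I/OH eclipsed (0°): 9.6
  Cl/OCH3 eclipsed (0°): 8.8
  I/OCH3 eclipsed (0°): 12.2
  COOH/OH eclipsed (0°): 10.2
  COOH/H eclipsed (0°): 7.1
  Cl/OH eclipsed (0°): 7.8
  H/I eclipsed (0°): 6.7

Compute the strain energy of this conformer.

25.8 kJ/mol

This conformer is eclipsed. OH at 0° is eclipsed with Cl at 0° (7.8); OCH3 at 120° is eclipsed with COOH at 120° (11.3); H at 240° is eclipsed with I at 240° (6.7). Total 25.8 kJ/mol.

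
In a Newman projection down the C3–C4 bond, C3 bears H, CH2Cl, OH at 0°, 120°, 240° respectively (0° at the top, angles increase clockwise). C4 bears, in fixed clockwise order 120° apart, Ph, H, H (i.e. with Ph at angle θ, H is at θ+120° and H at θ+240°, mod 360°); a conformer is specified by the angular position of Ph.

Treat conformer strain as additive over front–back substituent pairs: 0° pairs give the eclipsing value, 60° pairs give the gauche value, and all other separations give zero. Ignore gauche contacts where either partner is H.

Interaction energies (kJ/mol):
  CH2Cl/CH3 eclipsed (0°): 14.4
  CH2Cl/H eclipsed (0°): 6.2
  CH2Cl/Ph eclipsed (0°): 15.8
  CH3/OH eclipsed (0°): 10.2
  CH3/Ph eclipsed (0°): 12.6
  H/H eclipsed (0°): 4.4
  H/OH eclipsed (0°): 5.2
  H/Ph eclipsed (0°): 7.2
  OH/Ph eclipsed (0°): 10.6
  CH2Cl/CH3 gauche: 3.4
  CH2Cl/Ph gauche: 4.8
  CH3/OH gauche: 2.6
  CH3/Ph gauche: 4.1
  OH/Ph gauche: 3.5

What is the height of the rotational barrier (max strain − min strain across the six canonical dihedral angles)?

21.9 kJ/mol

Ph at 0° is eclipsed. H at 0° is eclipsed with Ph at 0° (7.2); CH2Cl at 120° is eclipsed with H at 120° (6.2); OH at 240° is eclipsed with H at 240° (5.2). Total 18.6 kJ/mol.
Ph at 60° is staggered. CH2Cl at 120° is gauche with Ph at 60° (4.8). Total 4.8 kJ/mol.
Ph at 120° is eclipsed. H at 0° is eclipsed with H at 0° (4.4); CH2Cl at 120° is eclipsed with Ph at 120° (15.8); OH at 240° is eclipsed with H at 240° (5.2). Total 25.4 kJ/mol.
Ph at 180° is staggered. CH2Cl at 120° is gauche with Ph at 180° (4.8); OH at 240° is gauche with Ph at 180° (3.5). Total 8.3 kJ/mol.
Ph at 240° is eclipsed. H at 0° is eclipsed with H at 0° (4.4); CH2Cl at 120° is eclipsed with H at 120° (6.2); OH at 240° is eclipsed with Ph at 240° (10.6). Total 21.2 kJ/mol.
Ph at 300° is staggered. OH at 240° is gauche with Ph at 300° (3.5). Total 3.5 kJ/mol.
Max at 120° (25.4 kJ/mol), min at 300° (3.5 kJ/mol); barrier = 21.9 kJ/mol.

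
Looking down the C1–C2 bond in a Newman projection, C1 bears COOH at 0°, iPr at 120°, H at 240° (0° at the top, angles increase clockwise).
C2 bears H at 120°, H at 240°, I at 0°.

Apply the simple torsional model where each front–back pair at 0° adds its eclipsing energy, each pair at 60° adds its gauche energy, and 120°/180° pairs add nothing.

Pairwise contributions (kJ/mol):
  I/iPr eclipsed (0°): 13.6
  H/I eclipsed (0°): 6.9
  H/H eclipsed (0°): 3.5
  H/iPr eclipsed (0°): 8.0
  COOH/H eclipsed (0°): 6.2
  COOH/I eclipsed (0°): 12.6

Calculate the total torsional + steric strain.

24.1 kJ/mol

This conformer (eclipsed): COOH–I eclipsed, iPr–H eclipsed, H–H eclipsed; 12.6 + 8.0 + 3.5 = 24.1 kJ/mol.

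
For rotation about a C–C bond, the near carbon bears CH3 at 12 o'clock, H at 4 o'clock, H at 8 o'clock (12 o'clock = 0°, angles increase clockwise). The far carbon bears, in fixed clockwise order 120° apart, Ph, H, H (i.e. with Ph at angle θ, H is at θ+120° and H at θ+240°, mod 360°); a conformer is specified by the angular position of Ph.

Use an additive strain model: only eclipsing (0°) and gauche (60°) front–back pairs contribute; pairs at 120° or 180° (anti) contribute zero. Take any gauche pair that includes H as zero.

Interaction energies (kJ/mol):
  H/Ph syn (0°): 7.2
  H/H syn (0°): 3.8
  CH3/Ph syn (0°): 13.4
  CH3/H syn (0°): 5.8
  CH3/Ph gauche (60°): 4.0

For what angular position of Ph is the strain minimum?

180°

Ph at 0° is eclipsed. CH3 at 0° is eclipsed with Ph at 0° (13.4); H at 120° is eclipsed with H at 120° (3.8); H at 240° is eclipsed with H at 240° (3.8). Total 21.0 kJ/mol.
Ph at 60° is staggered. CH3 at 0° is gauche with Ph at 60° (4.0). Total 4.0 kJ/mol.
Ph at 120° is eclipsed. CH3 at 0° is eclipsed with H at 0° (5.8); H at 120° is eclipsed with Ph at 120° (7.2); H at 240° is eclipsed with H at 240° (3.8). Total 16.8 kJ/mol.
Ph at 180° (staggered): no non-H gauche contacts → 0.0 kJ/mol.
Ph at 240° is eclipsed. CH3 at 0° is eclipsed with H at 0° (5.8); H at 120° is eclipsed with H at 120° (3.8); H at 240° is eclipsed with Ph at 240° (7.2). Total 16.8 kJ/mol.
Ph at 300° is staggered. CH3 at 0° is gauche with Ph at 300° (4.0). Total 4.0 kJ/mol.
The minimum (0.0 kJ/mol) occurs with Ph at 180°.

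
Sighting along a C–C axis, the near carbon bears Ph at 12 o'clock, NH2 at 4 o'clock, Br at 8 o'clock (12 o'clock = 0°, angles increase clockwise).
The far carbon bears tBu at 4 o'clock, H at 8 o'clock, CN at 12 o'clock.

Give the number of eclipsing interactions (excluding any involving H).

2

Non-H eclipsing pairs: Ph(0°)/CN(0°); NH2(120°)/tBu(120°) — 2 interactions.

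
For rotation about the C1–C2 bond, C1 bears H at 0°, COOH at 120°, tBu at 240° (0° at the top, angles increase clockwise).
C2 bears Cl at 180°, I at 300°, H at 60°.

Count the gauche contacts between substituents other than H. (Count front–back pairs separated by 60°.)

Non-H gauche pairs: COOH(120°)/Cl(180°); tBu(240°)/Cl(180°); tBu(240°)/I(300°) — 3 interactions.

3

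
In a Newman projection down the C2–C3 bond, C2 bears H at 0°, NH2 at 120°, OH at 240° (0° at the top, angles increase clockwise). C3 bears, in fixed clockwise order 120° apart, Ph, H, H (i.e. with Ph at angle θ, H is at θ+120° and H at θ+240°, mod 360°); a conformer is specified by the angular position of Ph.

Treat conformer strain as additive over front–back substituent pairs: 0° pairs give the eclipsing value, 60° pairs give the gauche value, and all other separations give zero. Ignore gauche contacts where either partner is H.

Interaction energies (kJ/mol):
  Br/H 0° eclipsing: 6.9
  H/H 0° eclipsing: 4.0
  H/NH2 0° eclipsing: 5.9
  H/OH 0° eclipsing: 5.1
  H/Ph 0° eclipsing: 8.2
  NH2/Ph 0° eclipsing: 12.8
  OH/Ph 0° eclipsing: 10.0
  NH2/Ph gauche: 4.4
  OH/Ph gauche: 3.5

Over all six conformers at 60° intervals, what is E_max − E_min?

18.4 kJ/mol

Ph at 0° (eclipsed): H(0°)/Ph(0°) eclipsed 8.2; NH2(120°)/H(120°) eclipsed 5.9; OH(240°)/H(240°) eclipsed 5.1 → 19.2 kJ/mol.
Ph at 60° (staggered): NH2(120°)/Ph(60°) gauche 4.4 → 4.4 kJ/mol.
Ph at 120° (eclipsed): H(0°)/H(0°) eclipsed 4.0; NH2(120°)/Ph(120°) eclipsed 12.8; OH(240°)/H(240°) eclipsed 5.1 → 21.9 kJ/mol.
Ph at 180° (staggered): NH2(120°)/Ph(180°) gauche 4.4; OH(240°)/Ph(180°) gauche 3.5 → 7.9 kJ/mol.
Ph at 240° (eclipsed): H(0°)/H(0°) eclipsed 4.0; NH2(120°)/H(120°) eclipsed 5.9; OH(240°)/Ph(240°) eclipsed 10.0 → 19.9 kJ/mol.
Ph at 300° (staggered): OH(240°)/Ph(300°) gauche 3.5 → 3.5 kJ/mol.
Max at 120° (21.9 kJ/mol), min at 300° (3.5 kJ/mol); barrier = 18.4 kJ/mol.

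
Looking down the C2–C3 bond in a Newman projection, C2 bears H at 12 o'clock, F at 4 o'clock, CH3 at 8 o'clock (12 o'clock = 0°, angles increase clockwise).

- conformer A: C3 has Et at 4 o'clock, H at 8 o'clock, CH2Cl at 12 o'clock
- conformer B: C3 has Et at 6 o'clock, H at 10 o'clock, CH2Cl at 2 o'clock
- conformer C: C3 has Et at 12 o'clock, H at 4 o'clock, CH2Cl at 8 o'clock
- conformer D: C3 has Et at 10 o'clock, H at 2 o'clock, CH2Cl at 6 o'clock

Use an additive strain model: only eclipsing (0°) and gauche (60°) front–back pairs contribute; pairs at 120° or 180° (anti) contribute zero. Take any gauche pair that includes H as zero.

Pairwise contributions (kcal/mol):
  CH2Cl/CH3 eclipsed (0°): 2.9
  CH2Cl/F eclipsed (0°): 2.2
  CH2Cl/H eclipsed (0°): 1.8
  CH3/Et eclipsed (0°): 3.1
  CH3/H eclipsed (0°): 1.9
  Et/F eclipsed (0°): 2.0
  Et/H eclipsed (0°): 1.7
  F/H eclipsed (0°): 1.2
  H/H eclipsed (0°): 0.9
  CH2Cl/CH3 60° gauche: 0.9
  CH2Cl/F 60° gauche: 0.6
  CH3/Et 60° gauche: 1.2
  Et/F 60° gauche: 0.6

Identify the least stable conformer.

A (eclipsed): H(0°)/CH2Cl(0°) eclipsed 1.8; F(120°)/Et(120°) eclipsed 2.0; CH3(240°)/H(240°) eclipsed 1.9 → 5.7 kcal/mol.
B (staggered): F(120°)/Et(180°) gauche 0.6; F(120°)/CH2Cl(60°) gauche 0.6; CH3(240°)/Et(180°) gauche 1.2 → 2.4 kcal/mol.
C (eclipsed): H(0°)/Et(0°) eclipsed 1.7; F(120°)/H(120°) eclipsed 1.2; CH3(240°)/CH2Cl(240°) eclipsed 2.9 → 5.8 kcal/mol.
D (staggered): F(120°)/CH2Cl(180°) gauche 0.6; CH3(240°)/Et(300°) gauche 1.2; CH3(240°)/CH2Cl(180°) gauche 0.9 → 2.7 kcal/mol.
C has the highest total (5.8 kcal/mol).

C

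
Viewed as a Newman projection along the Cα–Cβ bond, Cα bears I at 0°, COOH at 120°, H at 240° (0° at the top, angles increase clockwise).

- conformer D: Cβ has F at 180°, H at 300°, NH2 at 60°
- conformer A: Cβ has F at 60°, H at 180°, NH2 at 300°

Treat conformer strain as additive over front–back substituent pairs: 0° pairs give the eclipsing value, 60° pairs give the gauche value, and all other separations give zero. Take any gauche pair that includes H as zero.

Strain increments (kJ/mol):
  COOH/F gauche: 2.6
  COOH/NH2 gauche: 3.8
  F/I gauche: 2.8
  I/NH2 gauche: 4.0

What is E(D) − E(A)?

+1.0 kJ/mol

D is staggered. I at 0° is gauche with NH2 at 60° (4.0); COOH at 120° is gauche with F at 180° (2.6); COOH at 120° is gauche with NH2 at 60° (3.8). Total 10.4 kJ/mol.
A is staggered. I at 0° is gauche with F at 60° (2.8); I at 0° is gauche with NH2 at 300° (4.0); COOH at 120° is gauche with F at 60° (2.6). Total 9.4 kJ/mol.
E(D) − E(A) = 10.4 − 9.4 = +1.0 kJ/mol.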